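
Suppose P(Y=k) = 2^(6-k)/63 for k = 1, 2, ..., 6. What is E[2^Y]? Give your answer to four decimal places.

E[2^Y] = Σ 2^y·P(Y=y)
 = 2·32/63 + 4·16/63 + 8·8/63 + 16·4/63 + 32·2/63 + 64·1/63
 = 64/63 + 64/63 + 64/63 + 64/63 + 64/63 + 64/63
 = 128/21

6.0952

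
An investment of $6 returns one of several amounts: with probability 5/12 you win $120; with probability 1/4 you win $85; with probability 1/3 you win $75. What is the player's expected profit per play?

90.25

E[payout] = 120·5/12 + 85·1/4 + 75·1/3
 = 50 + 85/4 + 25
 = 385/4
Net = 385/4 - 6 = 361/4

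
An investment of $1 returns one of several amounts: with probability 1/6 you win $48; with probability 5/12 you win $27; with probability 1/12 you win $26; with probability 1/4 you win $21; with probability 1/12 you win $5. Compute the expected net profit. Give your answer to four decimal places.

E[payout] = 48·1/6 + 27·5/12 + 26·1/12 + 21·1/4 + 5·1/12
 = 8 + 45/4 + 13/6 + 21/4 + 5/12
 = 325/12
Net = 325/12 - 1 = 313/12

26.0833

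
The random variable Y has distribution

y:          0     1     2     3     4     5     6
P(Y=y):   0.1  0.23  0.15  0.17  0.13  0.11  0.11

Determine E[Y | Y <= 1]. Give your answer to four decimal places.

P(Y <= 1) = 0.1 + 0.23 = 0.33.
E[Y | Y <= 1] = [0·0.1 + 1·0.23] / 0.33
 = 0.23 / 0.33
 = 23/33

0.6970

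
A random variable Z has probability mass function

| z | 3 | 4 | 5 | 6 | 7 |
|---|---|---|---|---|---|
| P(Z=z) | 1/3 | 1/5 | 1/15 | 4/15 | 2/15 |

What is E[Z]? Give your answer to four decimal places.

E[Z] = Σ z·P(Z=z)
 = 3·1/3 + 4·1/5 + 5·1/15 + 6·4/15 + 7·2/15
 = 1 + 4/5 + 1/3 + 8/5 + 14/15
 = 14/3

4.6667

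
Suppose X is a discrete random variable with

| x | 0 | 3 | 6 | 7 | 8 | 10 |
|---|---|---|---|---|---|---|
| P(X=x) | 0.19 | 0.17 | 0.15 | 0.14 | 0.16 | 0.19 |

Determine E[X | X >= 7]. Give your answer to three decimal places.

P(X >= 7) = 0.14 + 0.16 + 0.19 = 0.49.
E[X | X >= 7] = [7·0.14 + 8·0.16 + 10·0.19] / 0.49
 = 4.16 / 0.49
 = 416/49

8.490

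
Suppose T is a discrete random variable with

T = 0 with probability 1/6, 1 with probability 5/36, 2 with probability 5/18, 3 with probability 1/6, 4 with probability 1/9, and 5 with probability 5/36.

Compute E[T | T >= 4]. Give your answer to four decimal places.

P(T >= 4) = 1/9 + 5/36 = 1/4.
E[T | T >= 4] = [4·1/9 + 5·5/36] / (1/4)
 = 41/36 / (1/4)
 = 41/9

4.5556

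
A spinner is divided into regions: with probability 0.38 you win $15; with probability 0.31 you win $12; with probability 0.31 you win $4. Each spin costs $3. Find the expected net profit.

7.66

E[payout] = 15·0.38 + 12·0.31 + 4·0.31
 = 5.7 + 3.72 + 1.24
 = 10.66
Net = 10.66 - 3 = 7.66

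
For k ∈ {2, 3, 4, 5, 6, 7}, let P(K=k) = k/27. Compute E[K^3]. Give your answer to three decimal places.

E[K^3] = Σ k^3·P(K=k)
 = 8·2/27 + 27·1/9 + 64·4/27 + 125·5/27 + 216·2/9 + 343·7/27
 = 16/27 + 3 + 256/27 + 625/27 + 48 + 2401/27
 = 4675/27

173.148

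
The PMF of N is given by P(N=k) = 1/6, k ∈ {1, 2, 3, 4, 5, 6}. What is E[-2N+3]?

E[-2N+3] = Σ (-2n+3)·P(N=n)
 = 1·1/6 + (-1)·1/6 + (-3)·1/6 + (-5)·1/6 + (-7)·1/6 + (-9)·1/6
 = 1/6 + (-1/6) + (-1/2) + (-5/6) + (-7/6) + (-3/2)
 = -4

-4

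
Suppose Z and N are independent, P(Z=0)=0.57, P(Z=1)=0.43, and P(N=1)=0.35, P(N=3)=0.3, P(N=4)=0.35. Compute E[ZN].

1.1395

E[ZN] = Σ_z Σ_n zn · P(Z=z)P(N=n)
 = 0·0.1995 + 0·0.171 + 0·0.1995 + 1·0.1505 + 3·0.129 + 4·0.1505
 = 0 + 0 + 0 + 0.1505 + 0.387 + 0.602
 = 1.1395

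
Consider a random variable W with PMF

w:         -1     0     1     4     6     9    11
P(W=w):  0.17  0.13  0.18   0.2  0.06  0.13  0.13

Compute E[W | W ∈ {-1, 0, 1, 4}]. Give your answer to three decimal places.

P(W ∈ {-1, 0, 1, 4}) = 0.17 + 0.13 + 0.18 + 0.2 = 0.68.
E[W | W ∈ {-1, 0, 1, 4}] = [(-1)·0.17 + 0·0.13 + 1·0.18 + 4·0.2] / 0.68
 = 0.81 / 0.68
 = 81/68

1.191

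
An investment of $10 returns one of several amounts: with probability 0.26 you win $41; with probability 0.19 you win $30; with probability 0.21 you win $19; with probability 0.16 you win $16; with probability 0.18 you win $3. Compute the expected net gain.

E[payout] = 41·0.26 + 30·0.19 + 19·0.21 + 16·0.16 + 3·0.18
 = 10.66 + 5.7 + 3.99 + 2.56 + 0.54
 = 23.45
Net = 23.45 - 10 = 13.45

13.45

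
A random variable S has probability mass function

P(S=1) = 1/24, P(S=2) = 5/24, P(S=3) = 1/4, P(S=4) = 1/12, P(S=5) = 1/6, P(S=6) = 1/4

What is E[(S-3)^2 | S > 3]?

6

P(S > 3) = 1/12 + 1/6 + 1/4 = 1/2.
E[(S-3)^2 | S > 3] = [1·1/12 + 4·1/6 + 9·1/4] / (1/2)
 = 3 / (1/2)
 = 6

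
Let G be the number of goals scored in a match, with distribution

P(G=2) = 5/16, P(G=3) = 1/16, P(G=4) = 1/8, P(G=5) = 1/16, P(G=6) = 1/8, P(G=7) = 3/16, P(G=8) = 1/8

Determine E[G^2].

27.0625

E[G^2] = Σ g^2·P(G=g)
 = 4·5/16 + 9·1/16 + 16·1/8 + 25·1/16 + 36·1/8 + 49·3/16 + 64·1/8
 = 5/4 + 9/16 + 2 + 25/16 + 9/2 + 147/16 + 8
 = 433/16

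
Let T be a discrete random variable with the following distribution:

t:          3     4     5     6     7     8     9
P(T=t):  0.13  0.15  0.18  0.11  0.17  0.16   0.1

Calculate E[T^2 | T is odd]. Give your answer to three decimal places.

38.103

P(T is odd) = 0.13 + 0.18 + 0.17 + 0.1 = 0.58.
E[T^2 | T is odd] = [9·0.13 + 25·0.18 + 49·0.17 + 81·0.1] / 0.58
 = 22.1 / 0.58
 = 1105/29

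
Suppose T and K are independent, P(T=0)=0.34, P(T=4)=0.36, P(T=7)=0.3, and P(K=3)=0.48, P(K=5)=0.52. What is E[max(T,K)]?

E[max(T,K)] = Σ_t Σ_k max(t,k) · P(T=t)P(K=k)
 = 3·0.1632 + 5·0.1768 + 4·0.1728 + 5·0.1872 + 7·0.144 + 7·0.156
 = 0.4896 + 0.884 + 0.6912 + 0.936 + 1.008 + 1.092
 = 5.1008

5.1008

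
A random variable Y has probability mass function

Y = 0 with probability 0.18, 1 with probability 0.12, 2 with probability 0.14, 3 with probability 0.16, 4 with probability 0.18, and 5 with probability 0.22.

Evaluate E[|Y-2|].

E[|Y-2|] = Σ |y-2|·P(Y=y)
 = 2·0.18 + 1·0.12 + 0·0.14 + 1·0.16 + 2·0.18 + 3·0.22
 = 0.36 + 0.12 + 0 + 0.16 + 0.36 + 0.66
 = 1.66

1.66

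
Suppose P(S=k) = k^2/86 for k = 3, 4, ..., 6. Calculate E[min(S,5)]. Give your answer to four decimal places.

4.6047

E[min(S,5)] = Σ min(s,5)·P(S=s)
 = 3·9/86 + 4·8/43 + 5·25/86 + 5·18/43
 = 27/86 + 32/43 + 125/86 + 90/43
 = 198/43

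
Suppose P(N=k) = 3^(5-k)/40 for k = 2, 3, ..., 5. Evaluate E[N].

2.45

E[N] = Σ n·P(N=n)
 = 2·27/40 + 3·9/40 + 4·3/40 + 5·1/40
 = 27/20 + 27/40 + 3/10 + 1/8
 = 49/20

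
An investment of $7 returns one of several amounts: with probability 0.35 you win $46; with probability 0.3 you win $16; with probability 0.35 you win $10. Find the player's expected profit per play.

E[payout] = 46·0.35 + 16·0.3 + 10·0.35
 = 16.1 + 4.8 + 3.5
 = 24.4
Net = 24.4 - 7 = 17.4

17.4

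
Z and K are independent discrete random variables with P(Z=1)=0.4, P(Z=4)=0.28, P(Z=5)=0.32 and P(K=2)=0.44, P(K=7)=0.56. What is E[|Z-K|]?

E[|Z-K|] = Σ_z Σ_k |z-k| · P(Z=z)P(K=k)
 = 1·0.176 + 6·0.224 + 2·0.1232 + 3·0.1568 + 3·0.1408 + 2·0.1792
 = 0.176 + 1.344 + 0.2464 + 0.4704 + 0.4224 + 0.3584
 = 3.0176

3.0176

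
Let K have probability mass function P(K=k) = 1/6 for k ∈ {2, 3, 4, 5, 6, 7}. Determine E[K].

E[K] = Σ k·P(K=k)
 = 2·1/6 + 3·1/6 + 4·1/6 + 5·1/6 + 6·1/6 + 7·1/6
 = 1/3 + 1/2 + 2/3 + 5/6 + 1 + 7/6
 = 9/2

4.5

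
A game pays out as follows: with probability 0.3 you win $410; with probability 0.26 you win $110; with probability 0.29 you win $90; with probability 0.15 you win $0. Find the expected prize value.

177.7

E[payout] = 410·0.3 + 110·0.26 + 90·0.29 + 0·0.15
 = 123 + 28.6 + 26.1 + 0
 = 177.7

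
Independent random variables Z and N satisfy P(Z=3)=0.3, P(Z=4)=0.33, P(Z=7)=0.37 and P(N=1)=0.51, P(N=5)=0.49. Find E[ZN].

E[ZN] = Σ_z Σ_n zn · P(Z=z)P(N=n)
 = 3·0.153 + 15·0.147 + 4·0.1683 + 20·0.1617 + 7·0.1887 + 35·0.1813
 = 0.459 + 2.205 + 0.6732 + 3.234 + 1.3209 + 6.3455
 = 14.2376

14.2376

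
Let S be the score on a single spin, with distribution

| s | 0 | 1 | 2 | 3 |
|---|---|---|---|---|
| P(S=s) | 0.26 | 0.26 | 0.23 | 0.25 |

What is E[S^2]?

E[S^2] = Σ s^2·P(S=s)
 = 0·0.26 + 1·0.26 + 4·0.23 + 9·0.25
 = 0 + 0.26 + 0.92 + 2.25
 = 3.43

3.43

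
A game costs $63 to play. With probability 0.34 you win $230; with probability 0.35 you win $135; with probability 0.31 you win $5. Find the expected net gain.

E[payout] = 230·0.34 + 135·0.35 + 5·0.31
 = 78.2 + 47.25 + 1.55
 = 127
Net = 127 - 63 = 64

64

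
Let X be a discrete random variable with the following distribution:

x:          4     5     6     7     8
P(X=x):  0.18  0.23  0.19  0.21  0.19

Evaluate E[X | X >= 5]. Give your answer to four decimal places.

6.4390

P(X >= 5) = 0.23 + 0.19 + 0.21 + 0.19 = 0.82.
E[X | X >= 5] = [5·0.23 + 6·0.19 + 7·0.21 + 8·0.19] / 0.82
 = 5.28 / 0.82
 = 264/41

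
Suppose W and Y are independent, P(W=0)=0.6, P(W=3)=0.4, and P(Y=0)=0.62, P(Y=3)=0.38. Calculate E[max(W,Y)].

1.884

E[max(W,Y)] = Σ_w Σ_y max(w,y) · P(W=w)P(Y=y)
 = 0·0.372 + 3·0.228 + 3·0.248 + 3·0.152
 = 0 + 0.684 + 0.744 + 0.456
 = 1.884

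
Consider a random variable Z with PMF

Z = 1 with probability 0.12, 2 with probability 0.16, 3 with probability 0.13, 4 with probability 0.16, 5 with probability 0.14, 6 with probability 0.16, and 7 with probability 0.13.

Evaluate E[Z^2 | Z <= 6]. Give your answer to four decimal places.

15.8046

P(Z <= 6) = 0.12 + 0.16 + 0.13 + 0.16 + 0.14 + 0.16 = 0.87.
E[Z^2 | Z <= 6] = [1·0.12 + 4·0.16 + 9·0.13 + 16·0.16 + 25·0.14 + 36·0.16] / 0.87
 = 13.75 / 0.87
 = 1375/87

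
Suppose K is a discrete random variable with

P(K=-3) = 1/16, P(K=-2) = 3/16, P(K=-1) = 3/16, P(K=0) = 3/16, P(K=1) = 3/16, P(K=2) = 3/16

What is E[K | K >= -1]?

P(K >= -1) = 3/16 + 3/16 + 3/16 + 3/16 = 3/4.
E[K | K >= -1] = [(-1)·3/16 + 0·3/16 + 1·3/16 + 2·3/16] / (3/4)
 = 3/8 / (3/4)
 = 1/2

0.5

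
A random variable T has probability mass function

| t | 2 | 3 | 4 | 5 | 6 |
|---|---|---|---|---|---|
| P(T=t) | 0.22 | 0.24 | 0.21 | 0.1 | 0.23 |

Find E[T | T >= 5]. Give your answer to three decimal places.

P(T >= 5) = 0.1 + 0.23 = 0.33.
E[T | T >= 5] = [5·0.1 + 6·0.23] / 0.33
 = 1.88 / 0.33
 = 188/33

5.697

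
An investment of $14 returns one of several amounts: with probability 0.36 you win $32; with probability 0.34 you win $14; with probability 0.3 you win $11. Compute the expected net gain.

5.58

E[payout] = 32·0.36 + 14·0.34 + 11·0.3
 = 11.52 + 4.76 + 3.3
 = 19.58
Net = 19.58 - 14 = 5.58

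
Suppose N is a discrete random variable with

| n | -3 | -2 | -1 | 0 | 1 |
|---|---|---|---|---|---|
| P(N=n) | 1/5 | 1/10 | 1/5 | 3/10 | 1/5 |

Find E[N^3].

-6.2

E[N^3] = Σ n^3·P(N=n)
 = (-27)·1/5 + (-8)·1/10 + (-1)·1/5 + 0·3/10 + 1·1/5
 = (-27/5) + (-4/5) + (-1/5) + 0 + 1/5
 = -31/5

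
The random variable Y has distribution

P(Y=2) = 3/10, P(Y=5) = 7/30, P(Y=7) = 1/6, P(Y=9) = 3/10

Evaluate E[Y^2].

E[Y^2] = Σ y^2·P(Y=y)
 = 4·3/10 + 25·7/30 + 49·1/6 + 81·3/10
 = 6/5 + 35/6 + 49/6 + 243/10
 = 79/2

39.5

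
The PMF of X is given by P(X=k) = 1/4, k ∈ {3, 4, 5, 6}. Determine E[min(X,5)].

4.25

E[min(X,5)] = Σ min(x,5)·P(X=x)
 = 3·1/4 + 4·1/4 + 5·1/4 + 5·1/4
 = 3/4 + 1 + 5/4 + 5/4
 = 17/4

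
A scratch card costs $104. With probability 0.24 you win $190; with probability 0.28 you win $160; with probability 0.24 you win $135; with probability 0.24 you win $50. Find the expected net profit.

30.8

E[payout] = 190·0.24 + 160·0.28 + 135·0.24 + 50·0.24
 = 45.6 + 44.8 + 32.4 + 12
 = 134.8
Net = 134.8 - 104 = 30.8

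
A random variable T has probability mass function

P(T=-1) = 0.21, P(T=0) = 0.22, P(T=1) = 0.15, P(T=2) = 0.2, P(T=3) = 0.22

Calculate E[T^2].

E[T^2] = Σ t^2·P(T=t)
 = 1·0.21 + 0·0.22 + 1·0.15 + 4·0.2 + 9·0.22
 = 0.21 + 0 + 0.15 + 0.8 + 1.98
 = 3.14

3.14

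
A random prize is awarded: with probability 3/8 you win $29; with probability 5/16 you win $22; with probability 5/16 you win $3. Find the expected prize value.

18.6875

E[payout] = 29·3/8 + 22·5/16 + 3·5/16
 = 87/8 + 55/8 + 15/16
 = 299/16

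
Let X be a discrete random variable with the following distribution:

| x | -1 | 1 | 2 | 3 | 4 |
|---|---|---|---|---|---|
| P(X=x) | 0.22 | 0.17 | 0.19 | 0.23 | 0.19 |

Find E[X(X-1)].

E[X(X-1)] = Σ x(x-1)·P(X=x)
 = 2·0.22 + 0·0.17 + 2·0.19 + 6·0.23 + 12·0.19
 = 0.44 + 0 + 0.38 + 1.38 + 2.28
 = 4.48

4.48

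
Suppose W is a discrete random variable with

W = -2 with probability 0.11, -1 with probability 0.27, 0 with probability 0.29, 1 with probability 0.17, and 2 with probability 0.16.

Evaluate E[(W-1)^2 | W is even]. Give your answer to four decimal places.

P(W is even) = 0.11 + 0.29 + 0.16 = 0.56.
E[(W-1)^2 | W is even] = [9·0.11 + 1·0.29 + 1·0.16] / 0.56
 = 1.44 / 0.56
 = 18/7

2.5714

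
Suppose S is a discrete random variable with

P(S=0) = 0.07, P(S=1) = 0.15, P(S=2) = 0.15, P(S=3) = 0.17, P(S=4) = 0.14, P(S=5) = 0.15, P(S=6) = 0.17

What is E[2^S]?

20.25

E[2^S] = Σ 2^s·P(S=s)
 = 1·0.07 + 2·0.15 + 4·0.15 + 8·0.17 + 16·0.14 + 32·0.15 + 64·0.17
 = 0.07 + 0.3 + 0.6 + 1.36 + 2.24 + 4.8 + 10.88
 = 20.25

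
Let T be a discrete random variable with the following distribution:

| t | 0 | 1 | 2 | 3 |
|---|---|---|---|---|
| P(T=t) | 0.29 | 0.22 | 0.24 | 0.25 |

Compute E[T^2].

3.43

E[T^2] = Σ t^2·P(T=t)
 = 0·0.29 + 1·0.22 + 4·0.24 + 9·0.25
 = 0 + 0.22 + 0.96 + 2.25
 = 3.43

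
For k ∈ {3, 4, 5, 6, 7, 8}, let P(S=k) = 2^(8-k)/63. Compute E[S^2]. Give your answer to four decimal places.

E[S^2] = Σ s^2·P(S=s)
 = 9·32/63 + 16·16/63 + 25·8/63 + 36·4/63 + 49·2/63 + 64·1/63
 = 32/7 + 256/63 + 200/63 + 16/7 + 14/9 + 64/63
 = 50/3

16.6667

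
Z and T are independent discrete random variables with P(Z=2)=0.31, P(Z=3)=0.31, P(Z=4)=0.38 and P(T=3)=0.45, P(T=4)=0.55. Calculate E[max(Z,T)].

E[max(Z,T)] = Σ_z Σ_t max(z,t) · P(Z=z)P(T=t)
 = 3·0.1395 + 4·0.1705 + 3·0.1395 + 4·0.1705 + 4·0.171 + 4·0.209
 = 0.4185 + 0.682 + 0.4185 + 0.682 + 0.684 + 0.836
 = 3.721

3.721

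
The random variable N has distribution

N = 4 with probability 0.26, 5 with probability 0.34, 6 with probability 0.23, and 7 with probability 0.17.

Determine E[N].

5.31

E[N] = Σ n·P(N=n)
 = 4·0.26 + 5·0.34 + 6·0.23 + 7·0.17
 = 1.04 + 1.7 + 1.38 + 1.19
 = 5.31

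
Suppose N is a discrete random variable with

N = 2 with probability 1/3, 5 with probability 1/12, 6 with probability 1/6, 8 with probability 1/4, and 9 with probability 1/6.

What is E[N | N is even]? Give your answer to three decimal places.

P(N is even) = 1/3 + 1/6 + 1/4 = 3/4.
E[N | N is even] = [2·1/3 + 6·1/6 + 8·1/4] / (3/4)
 = 11/3 / (3/4)
 = 44/9

4.889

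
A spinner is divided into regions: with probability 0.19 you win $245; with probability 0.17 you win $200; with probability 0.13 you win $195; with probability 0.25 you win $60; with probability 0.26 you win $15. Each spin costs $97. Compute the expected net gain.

E[payout] = 245·0.19 + 200·0.17 + 195·0.13 + 60·0.25 + 15·0.26
 = 46.55 + 34 + 25.35 + 15 + 3.9
 = 124.8
Net = 124.8 - 97 = 27.8

27.8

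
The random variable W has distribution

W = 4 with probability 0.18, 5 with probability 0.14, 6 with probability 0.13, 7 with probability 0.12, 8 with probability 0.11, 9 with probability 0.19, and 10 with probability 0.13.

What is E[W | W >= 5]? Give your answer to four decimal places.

P(W >= 5) = 0.14 + 0.13 + 0.12 + 0.11 + 0.19 + 0.13 = 0.82.
E[W | W >= 5] = [5·0.14 + 6·0.13 + 7·0.12 + 8·0.11 + 9·0.19 + 10·0.13] / 0.82
 = 6.21 / 0.82
 = 621/82

7.5732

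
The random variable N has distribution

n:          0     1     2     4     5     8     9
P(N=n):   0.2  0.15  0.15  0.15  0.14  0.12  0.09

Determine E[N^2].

E[N^2] = Σ n^2·P(N=n)
 = 0·0.2 + 1·0.15 + 4·0.15 + 16·0.15 + 25·0.14 + 64·0.12 + 81·0.09
 = 0 + 0.15 + 0.6 + 2.4 + 3.5 + 7.68 + 7.29
 = 21.62

21.62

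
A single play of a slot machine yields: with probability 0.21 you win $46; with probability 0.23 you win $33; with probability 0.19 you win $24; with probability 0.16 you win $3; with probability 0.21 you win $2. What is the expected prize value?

22.71

E[payout] = 46·0.21 + 33·0.23 + 24·0.19 + 3·0.16 + 2·0.21
 = 9.66 + 7.59 + 4.56 + 0.48 + 0.42
 = 22.71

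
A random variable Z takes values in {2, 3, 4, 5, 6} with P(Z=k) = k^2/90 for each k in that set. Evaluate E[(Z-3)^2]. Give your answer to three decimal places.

4.933

E[(Z-3)^2] = Σ (z-3)^2·P(Z=z)
 = 1·2/45 + 0·1/10 + 1·8/45 + 4·5/18 + 9·2/5
 = 2/45 + 0 + 8/45 + 10/9 + 18/5
 = 74/15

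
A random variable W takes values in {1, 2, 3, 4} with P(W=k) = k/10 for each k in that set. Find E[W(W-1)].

7

E[W(W-1)] = Σ w(w-1)·P(W=w)
 = 0·1/10 + 2·1/5 + 6·3/10 + 12·2/5
 = 0 + 2/5 + 9/5 + 24/5
 = 7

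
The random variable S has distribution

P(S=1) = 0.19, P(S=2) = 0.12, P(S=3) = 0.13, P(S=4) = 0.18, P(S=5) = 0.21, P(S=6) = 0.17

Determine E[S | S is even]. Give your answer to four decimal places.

4.2128

P(S is even) = 0.12 + 0.18 + 0.17 = 0.47.
E[S | S is even] = [2·0.12 + 4·0.18 + 6·0.17] / 0.47
 = 1.98 / 0.47
 = 198/47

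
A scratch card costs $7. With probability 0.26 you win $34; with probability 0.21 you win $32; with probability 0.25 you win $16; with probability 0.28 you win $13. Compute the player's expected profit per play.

16.2

E[payout] = 34·0.26 + 32·0.21 + 16·0.25 + 13·0.28
 = 8.84 + 6.72 + 4 + 3.64
 = 23.2
Net = 23.2 - 7 = 16.2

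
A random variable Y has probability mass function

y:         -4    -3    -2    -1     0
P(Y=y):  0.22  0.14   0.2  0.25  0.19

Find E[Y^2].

5.83

E[Y^2] = Σ y^2·P(Y=y)
 = 16·0.22 + 9·0.14 + 4·0.2 + 1·0.25 + 0·0.19
 = 3.52 + 1.26 + 0.8 + 0.25 + 0
 = 5.83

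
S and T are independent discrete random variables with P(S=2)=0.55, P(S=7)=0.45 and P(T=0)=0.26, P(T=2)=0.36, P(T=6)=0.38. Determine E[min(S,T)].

2.164

E[min(S,T)] = Σ_s Σ_t min(s,t) · P(S=s)P(T=t)
 = 0·0.143 + 2·0.198 + 2·0.209 + 0·0.117 + 2·0.162 + 6·0.171
 = 0 + 0.396 + 0.418 + 0 + 0.324 + 1.026
 = 2.164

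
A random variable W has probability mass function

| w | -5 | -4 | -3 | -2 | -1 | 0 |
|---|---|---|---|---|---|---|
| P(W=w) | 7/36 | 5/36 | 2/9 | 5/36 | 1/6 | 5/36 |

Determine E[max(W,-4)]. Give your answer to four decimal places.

-2.4444

E[max(W,-4)] = Σ max(w,-4)·P(W=w)
 = (-4)·7/36 + (-4)·5/36 + (-3)·2/9 + (-2)·5/36 + (-1)·1/6 + 0·5/36
 = (-7/9) + (-5/9) + (-2/3) + (-5/18) + (-1/6) + 0
 = -22/9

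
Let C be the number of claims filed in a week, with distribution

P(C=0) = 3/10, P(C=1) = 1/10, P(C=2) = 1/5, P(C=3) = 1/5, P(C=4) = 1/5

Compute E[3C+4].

9.7

E[3C+4] = Σ (3c+4)·P(C=c)
 = 4·3/10 + 7·1/10 + 10·1/5 + 13·1/5 + 16·1/5
 = 6/5 + 7/10 + 2 + 13/5 + 16/5
 = 97/10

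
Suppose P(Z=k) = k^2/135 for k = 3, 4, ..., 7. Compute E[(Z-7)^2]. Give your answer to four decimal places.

3.1407

E[(Z-7)^2] = Σ (z-7)^2·P(Z=z)
 = 16·1/15 + 9·16/135 + 4·5/27 + 1·4/15 + 0·49/135
 = 16/15 + 16/15 + 20/27 + 4/15 + 0
 = 424/135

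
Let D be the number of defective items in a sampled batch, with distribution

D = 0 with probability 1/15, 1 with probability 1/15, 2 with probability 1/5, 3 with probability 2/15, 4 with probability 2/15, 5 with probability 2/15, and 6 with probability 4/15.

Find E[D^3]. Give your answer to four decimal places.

E[D^3] = Σ d^3·P(D=d)
 = 0·1/15 + 1·1/15 + 8·1/5 + 27·2/15 + 64·2/15 + 125·2/15 + 216·4/15
 = 0 + 1/15 + 8/5 + 18/5 + 128/15 + 50/3 + 288/5
 = 1321/15

88.0667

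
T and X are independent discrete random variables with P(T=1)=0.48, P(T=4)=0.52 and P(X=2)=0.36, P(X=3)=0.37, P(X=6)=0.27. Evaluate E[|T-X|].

2.0236

E[|T-X|] = Σ_t Σ_x |t-x| · P(T=t)P(X=x)
 = 1·0.1728 + 2·0.1776 + 5·0.1296 + 2·0.1872 + 1·0.1924 + 2·0.1404
 = 0.1728 + 0.3552 + 0.648 + 0.3744 + 0.1924 + 0.2808
 = 2.0236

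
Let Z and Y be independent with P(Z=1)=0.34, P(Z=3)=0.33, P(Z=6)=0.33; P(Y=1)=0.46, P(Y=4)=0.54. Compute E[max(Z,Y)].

E[max(Z,Y)] = Σ_z Σ_y max(z,y) · P(Z=z)P(Y=y)
 = 1·0.1564 + 4·0.1836 + 3·0.1518 + 4·0.1782 + 6·0.1518 + 6·0.1782
 = 0.1564 + 0.7344 + 0.4554 + 0.7128 + 0.9108 + 1.0692
 = 4.039

4.039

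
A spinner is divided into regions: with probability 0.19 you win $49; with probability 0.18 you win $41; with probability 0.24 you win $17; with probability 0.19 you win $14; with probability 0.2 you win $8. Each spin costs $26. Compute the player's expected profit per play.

E[payout] = 49·0.19 + 41·0.18 + 17·0.24 + 14·0.19 + 8·0.2
 = 9.31 + 7.38 + 4.08 + 2.66 + 1.6
 = 25.03
Net = 25.03 - 26 = -0.97

-0.97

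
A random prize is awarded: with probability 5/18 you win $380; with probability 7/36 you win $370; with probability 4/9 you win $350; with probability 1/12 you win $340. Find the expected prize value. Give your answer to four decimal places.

E[payout] = 380·5/18 + 370·7/36 + 350·4/9 + 340·1/12
 = 950/9 + 1295/18 + 1400/9 + 85/3
 = 6505/18

361.3889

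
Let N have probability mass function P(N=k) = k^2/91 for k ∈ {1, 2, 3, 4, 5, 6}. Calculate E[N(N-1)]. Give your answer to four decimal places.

E[N(N-1)] = Σ n(n-1)·P(N=n)
 = 0·1/91 + 2·4/91 + 6·9/91 + 12·16/91 + 20·25/91 + 30·36/91
 = 0 + 8/91 + 54/91 + 192/91 + 500/91 + 1080/91
 = 262/13

20.1538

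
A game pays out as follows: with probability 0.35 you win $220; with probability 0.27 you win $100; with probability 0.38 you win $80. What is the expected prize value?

E[payout] = 220·0.35 + 100·0.27 + 80·0.38
 = 77 + 27 + 30.4
 = 134.4

134.4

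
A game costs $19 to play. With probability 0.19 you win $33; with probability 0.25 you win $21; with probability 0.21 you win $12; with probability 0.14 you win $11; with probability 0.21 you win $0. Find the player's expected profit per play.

E[payout] = 33·0.19 + 21·0.25 + 12·0.21 + 11·0.14 + 0·0.21
 = 6.27 + 5.25 + 2.52 + 1.54 + 0
 = 15.58
Net = 15.58 - 19 = -3.42

-3.42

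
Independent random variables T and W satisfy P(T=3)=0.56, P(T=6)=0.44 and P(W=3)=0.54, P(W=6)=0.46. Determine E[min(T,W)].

3.6072

E[min(T,W)] = Σ_t Σ_w min(t,w) · P(T=t)P(W=w)
 = 3·0.3024 + 3·0.2576 + 3·0.2376 + 6·0.2024
 = 0.9072 + 0.7728 + 0.7128 + 1.2144
 = 3.6072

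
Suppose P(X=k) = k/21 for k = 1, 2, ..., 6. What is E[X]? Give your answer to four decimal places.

4.3333

E[X] = Σ x·P(X=x)
 = 1·1/21 + 2·2/21 + 3·1/7 + 4·4/21 + 5·5/21 + 6·2/7
 = 1/21 + 4/21 + 3/7 + 16/21 + 25/21 + 12/7
 = 13/3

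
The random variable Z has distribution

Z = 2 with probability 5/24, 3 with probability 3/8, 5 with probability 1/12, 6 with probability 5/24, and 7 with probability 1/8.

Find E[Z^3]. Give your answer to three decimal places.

E[Z^3] = Σ z^3·P(Z=z)
 = 8·5/24 + 27·3/8 + 125·1/12 + 216·5/24 + 343·1/8
 = 5/3 + 81/8 + 125/12 + 45 + 343/8
 = 1321/12

110.083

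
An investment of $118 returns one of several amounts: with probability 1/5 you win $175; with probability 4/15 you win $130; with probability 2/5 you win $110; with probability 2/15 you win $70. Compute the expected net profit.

5

E[payout] = 175·1/5 + 130·4/15 + 110·2/5 + 70·2/15
 = 35 + 104/3 + 44 + 28/3
 = 123
Net = 123 - 118 = 5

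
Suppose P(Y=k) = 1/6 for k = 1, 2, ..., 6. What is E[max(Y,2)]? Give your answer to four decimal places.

3.6667

E[max(Y,2)] = Σ max(y,2)·P(Y=y)
 = 2·1/6 + 2·1/6 + 3·1/6 + 4·1/6 + 5·1/6 + 6·1/6
 = 1/3 + 1/3 + 1/2 + 2/3 + 5/6 + 1
 = 11/3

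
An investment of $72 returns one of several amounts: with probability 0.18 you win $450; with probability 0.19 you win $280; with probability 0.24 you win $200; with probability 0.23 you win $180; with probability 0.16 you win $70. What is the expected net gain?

E[payout] = 450·0.18 + 280·0.19 + 200·0.24 + 180·0.23 + 70·0.16
 = 81 + 53.2 + 48 + 41.4 + 11.2
 = 234.8
Net = 234.8 - 72 = 162.8

162.8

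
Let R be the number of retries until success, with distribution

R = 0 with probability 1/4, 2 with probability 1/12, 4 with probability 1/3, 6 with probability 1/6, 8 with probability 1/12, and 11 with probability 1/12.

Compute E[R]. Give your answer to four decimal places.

4.0833

E[R] = Σ r·P(R=r)
 = 0·1/4 + 2·1/12 + 4·1/3 + 6·1/6 + 8·1/12 + 11·1/12
 = 0 + 1/6 + 4/3 + 1 + 2/3 + 11/12
 = 49/12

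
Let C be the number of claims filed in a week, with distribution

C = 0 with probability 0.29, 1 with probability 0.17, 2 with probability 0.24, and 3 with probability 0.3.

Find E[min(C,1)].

E[min(C,1)] = Σ min(c,1)·P(C=c)
 = 0·0.29 + 1·0.17 + 1·0.24 + 1·0.3
 = 0 + 0.17 + 0.24 + 0.3
 = 0.71

0.71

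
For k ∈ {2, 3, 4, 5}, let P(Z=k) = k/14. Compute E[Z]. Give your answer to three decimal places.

E[Z] = Σ z·P(Z=z)
 = 2·1/7 + 3·3/14 + 4·2/7 + 5·5/14
 = 2/7 + 9/14 + 8/7 + 25/14
 = 27/7

3.857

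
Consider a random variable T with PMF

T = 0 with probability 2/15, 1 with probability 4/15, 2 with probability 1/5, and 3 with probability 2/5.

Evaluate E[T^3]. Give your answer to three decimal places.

E[T^3] = Σ t^3·P(T=t)
 = 0·2/15 + 1·4/15 + 8·1/5 + 27·2/5
 = 0 + 4/15 + 8/5 + 54/5
 = 38/3

12.667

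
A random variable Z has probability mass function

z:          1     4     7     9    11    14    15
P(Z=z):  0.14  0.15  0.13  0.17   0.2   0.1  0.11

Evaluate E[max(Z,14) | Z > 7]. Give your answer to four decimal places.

14.1897

P(Z > 7) = 0.17 + 0.2 + 0.1 + 0.11 = 0.58.
E[max(Z,14) | Z > 7] = [14·0.17 + 14·0.2 + 14·0.1 + 15·0.11] / 0.58
 = 8.23 / 0.58
 = 823/58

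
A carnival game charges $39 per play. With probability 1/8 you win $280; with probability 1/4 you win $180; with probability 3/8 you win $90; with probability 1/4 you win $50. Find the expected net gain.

87.25

E[payout] = 280·1/8 + 180·1/4 + 90·3/8 + 50·1/4
 = 35 + 45 + 135/4 + 25/2
 = 505/4
Net = 505/4 - 39 = 349/4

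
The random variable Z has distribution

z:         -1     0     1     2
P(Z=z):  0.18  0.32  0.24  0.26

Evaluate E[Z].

E[Z] = Σ z·P(Z=z)
 = (-1)·0.18 + 0·0.32 + 1·0.24 + 2·0.26
 = (-0.18) + 0 + 0.24 + 0.52
 = 0.58

0.58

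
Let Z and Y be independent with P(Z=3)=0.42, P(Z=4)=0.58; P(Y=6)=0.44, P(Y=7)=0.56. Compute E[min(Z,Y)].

E[min(Z,Y)] = Σ_z Σ_y min(z,y) · P(Z=z)P(Y=y)
 = 3·0.1848 + 3·0.2352 + 4·0.2552 + 4·0.3248
 = 0.5544 + 0.7056 + 1.0208 + 1.2992
 = 3.58

3.58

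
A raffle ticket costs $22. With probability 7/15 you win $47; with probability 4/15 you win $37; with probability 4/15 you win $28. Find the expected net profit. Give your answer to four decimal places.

17.2667

E[payout] = 47·7/15 + 37·4/15 + 28·4/15
 = 329/15 + 148/15 + 112/15
 = 589/15
Net = 589/15 - 22 = 259/15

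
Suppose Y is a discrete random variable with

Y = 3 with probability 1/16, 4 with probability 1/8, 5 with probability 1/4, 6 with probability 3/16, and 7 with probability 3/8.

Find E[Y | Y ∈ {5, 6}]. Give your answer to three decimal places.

5.429

P(Y ∈ {5, 6}) = 1/4 + 3/16 = 7/16.
E[Y | Y ∈ {5, 6}] = [5·1/4 + 6·3/16] / (7/16)
 = 19/8 / (7/16)
 = 38/7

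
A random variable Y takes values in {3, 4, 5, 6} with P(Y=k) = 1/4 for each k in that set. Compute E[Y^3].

E[Y^3] = Σ y^3·P(Y=y)
 = 27·1/4 + 64·1/4 + 125·1/4 + 216·1/4
 = 27/4 + 16 + 125/4 + 54
 = 108

108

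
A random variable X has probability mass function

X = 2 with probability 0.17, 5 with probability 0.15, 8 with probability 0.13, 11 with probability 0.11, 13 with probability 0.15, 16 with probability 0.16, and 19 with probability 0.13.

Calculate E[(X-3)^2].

E[(X-3)^2] = Σ (x-3)^2·P(X=x)
 = 1·0.17 + 4·0.15 + 25·0.13 + 64·0.11 + 100·0.15 + 169·0.16 + 256·0.13
 = 0.17 + 0.6 + 3.25 + 7.04 + 15 + 27.04 + 33.28
 = 86.38

86.38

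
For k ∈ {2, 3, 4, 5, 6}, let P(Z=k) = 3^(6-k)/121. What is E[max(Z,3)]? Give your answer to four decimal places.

3.1488

E[max(Z,3)] = Σ max(z,3)·P(Z=z)
 = 3·81/121 + 3·27/121 + 4·9/121 + 5·3/121 + 6·1/121
 = 243/121 + 81/121 + 36/121 + 15/121 + 6/121
 = 381/121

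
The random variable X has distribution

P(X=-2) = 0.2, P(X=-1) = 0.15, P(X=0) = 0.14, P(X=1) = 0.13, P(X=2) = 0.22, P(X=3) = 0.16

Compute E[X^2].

3.4

E[X^2] = Σ x^2·P(X=x)
 = 4·0.2 + 1·0.15 + 0·0.14 + 1·0.13 + 4·0.22 + 9·0.16
 = 0.8 + 0.15 + 0 + 0.13 + 0.88 + 1.44
 = 3.4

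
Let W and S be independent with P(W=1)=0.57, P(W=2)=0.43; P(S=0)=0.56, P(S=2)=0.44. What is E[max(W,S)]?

E[max(W,S)] = Σ_w Σ_s max(w,s) · P(W=w)P(S=s)
 = 1·0.3192 + 2·0.2508 + 2·0.2408 + 2·0.1892
 = 0.3192 + 0.5016 + 0.4816 + 0.3784
 = 1.6808

1.6808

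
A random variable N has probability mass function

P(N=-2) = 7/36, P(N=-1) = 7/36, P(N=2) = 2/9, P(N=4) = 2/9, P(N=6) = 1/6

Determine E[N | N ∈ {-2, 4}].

1.2

P(N ∈ {-2, 4}) = 7/36 + 2/9 = 5/12.
E[N | N ∈ {-2, 4}] = [(-2)·7/36 + 4·2/9] / (5/12)
 = 1/2 / (5/12)
 = 6/5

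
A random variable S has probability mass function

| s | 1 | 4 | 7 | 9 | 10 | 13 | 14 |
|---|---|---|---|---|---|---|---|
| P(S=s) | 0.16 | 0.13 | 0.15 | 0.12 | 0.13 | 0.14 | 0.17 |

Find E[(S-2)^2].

E[(S-2)^2] = Σ (s-2)^2·P(S=s)
 = 1·0.16 + 4·0.13 + 25·0.15 + 49·0.12 + 64·0.13 + 121·0.14 + 144·0.17
 = 0.16 + 0.52 + 3.75 + 5.88 + 8.32 + 16.94 + 24.48
 = 60.05

60.05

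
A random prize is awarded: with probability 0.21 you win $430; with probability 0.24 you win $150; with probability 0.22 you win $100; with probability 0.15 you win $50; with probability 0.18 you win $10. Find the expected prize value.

157.6

E[payout] = 430·0.21 + 150·0.24 + 100·0.22 + 50·0.15 + 10·0.18
 = 90.3 + 36 + 22 + 7.5 + 1.8
 = 157.6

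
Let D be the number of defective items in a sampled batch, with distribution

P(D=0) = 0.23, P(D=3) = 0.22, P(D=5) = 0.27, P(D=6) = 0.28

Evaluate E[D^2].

E[D^2] = Σ d^2·P(D=d)
 = 0·0.23 + 9·0.22 + 25·0.27 + 36·0.28
 = 0 + 1.98 + 6.75 + 10.08
 = 18.81

18.81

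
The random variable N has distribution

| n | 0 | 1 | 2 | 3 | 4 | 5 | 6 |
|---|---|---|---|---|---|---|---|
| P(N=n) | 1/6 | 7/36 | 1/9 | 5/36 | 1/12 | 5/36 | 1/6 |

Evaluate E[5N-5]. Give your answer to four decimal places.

E[5N-5] = Σ (5n-5)·P(N=n)
 = (-5)·1/6 + 0·7/36 + 5·1/9 + 10·5/36 + 15·1/12 + 20·5/36 + 25·1/6
 = (-5/6) + 0 + 5/9 + 25/18 + 5/4 + 25/9 + 25/6
 = 335/36

9.3056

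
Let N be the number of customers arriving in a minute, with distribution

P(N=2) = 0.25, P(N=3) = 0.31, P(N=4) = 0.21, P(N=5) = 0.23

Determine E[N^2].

E[N^2] = Σ n^2·P(N=n)
 = 4·0.25 + 9·0.31 + 16·0.21 + 25·0.23
 = 1 + 2.79 + 3.36 + 5.75
 = 12.9

12.9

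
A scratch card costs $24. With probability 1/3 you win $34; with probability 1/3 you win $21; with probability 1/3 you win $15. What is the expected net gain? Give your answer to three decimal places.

-0.667

E[payout] = 34·1/3 + 21·1/3 + 15·1/3
 = 34/3 + 7 + 5
 = 70/3
Net = 70/3 - 24 = -2/3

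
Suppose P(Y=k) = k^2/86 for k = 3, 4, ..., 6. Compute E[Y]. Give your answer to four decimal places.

E[Y] = Σ y·P(Y=y)
 = 3·9/86 + 4·8/43 + 5·25/86 + 6·18/43
 = 27/86 + 32/43 + 125/86 + 108/43
 = 216/43

5.0233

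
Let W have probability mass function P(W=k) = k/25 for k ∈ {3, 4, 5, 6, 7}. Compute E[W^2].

31

E[W^2] = Σ w^2·P(W=w)
 = 9·3/25 + 16·4/25 + 25·1/5 + 36·6/25 + 49·7/25
 = 27/25 + 64/25 + 5 + 216/25 + 343/25
 = 31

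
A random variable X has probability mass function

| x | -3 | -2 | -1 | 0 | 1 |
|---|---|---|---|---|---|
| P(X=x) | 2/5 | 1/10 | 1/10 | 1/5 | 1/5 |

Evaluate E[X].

-1.3

E[X] = Σ x·P(X=x)
 = (-3)·2/5 + (-2)·1/10 + (-1)·1/10 + 0·1/5 + 1·1/5
 = (-6/5) + (-1/5) + (-1/10) + 0 + 1/5
 = -13/10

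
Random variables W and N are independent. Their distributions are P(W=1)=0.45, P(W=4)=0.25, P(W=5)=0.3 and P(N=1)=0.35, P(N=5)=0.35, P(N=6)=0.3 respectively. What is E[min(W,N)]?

E[min(W,N)] = Σ_w Σ_n min(w,n) · P(W=w)P(N=n)
 = 1·0.1575 + 1·0.1575 + 1·0.135 + 1·0.0875 + 4·0.0875 + 4·0.075 + 1·0.105 + 5·0.105 + 5·0.09
 = 0.1575 + 0.1575 + 0.135 + 0.0875 + 0.35 + 0.3 + 0.105 + 0.525 + 0.45
 = 2.2675

2.2675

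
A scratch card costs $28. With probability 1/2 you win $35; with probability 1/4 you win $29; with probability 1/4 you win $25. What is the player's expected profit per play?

3

E[payout] = 35·1/2 + 29·1/4 + 25·1/4
 = 35/2 + 29/4 + 25/4
 = 31
Net = 31 - 28 = 3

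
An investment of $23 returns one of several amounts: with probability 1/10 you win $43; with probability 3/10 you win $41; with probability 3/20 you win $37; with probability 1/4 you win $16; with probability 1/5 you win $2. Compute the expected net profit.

3.55

E[payout] = 43·1/10 + 41·3/10 + 37·3/20 + 16·1/4 + 2·1/5
 = 43/10 + 123/10 + 111/20 + 4 + 2/5
 = 531/20
Net = 531/20 - 23 = 71/20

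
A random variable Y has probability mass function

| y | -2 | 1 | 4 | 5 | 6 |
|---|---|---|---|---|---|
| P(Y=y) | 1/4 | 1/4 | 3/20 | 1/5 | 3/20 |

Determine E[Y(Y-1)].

11.8

E[Y(Y-1)] = Σ y(y-1)·P(Y=y)
 = 6·1/4 + 0·1/4 + 12·3/20 + 20·1/5 + 30·3/20
 = 3/2 + 0 + 9/5 + 4 + 9/2
 = 59/5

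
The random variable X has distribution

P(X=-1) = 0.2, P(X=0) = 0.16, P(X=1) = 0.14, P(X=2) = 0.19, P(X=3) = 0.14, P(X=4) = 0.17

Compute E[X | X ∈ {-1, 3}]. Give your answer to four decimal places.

P(X ∈ {-1, 3}) = 0.2 + 0.14 = 0.34.
E[X | X ∈ {-1, 3}] = [(-1)·0.2 + 3·0.14] / 0.34
 = 0.22 / 0.34
 = 11/17

0.6471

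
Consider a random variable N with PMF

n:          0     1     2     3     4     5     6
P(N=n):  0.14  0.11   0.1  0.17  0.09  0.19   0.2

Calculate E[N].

3.33

E[N] = Σ n·P(N=n)
 = 0·0.14 + 1·0.11 + 2·0.1 + 3·0.17 + 4·0.09 + 5·0.19 + 6·0.2
 = 0 + 0.11 + 0.2 + 0.51 + 0.36 + 0.95 + 1.2
 = 3.33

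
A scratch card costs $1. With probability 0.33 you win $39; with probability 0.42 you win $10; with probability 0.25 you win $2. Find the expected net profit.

E[payout] = 39·0.33 + 10·0.42 + 2·0.25
 = 12.87 + 4.2 + 0.5
 = 17.57
Net = 17.57 - 1 = 16.57

16.57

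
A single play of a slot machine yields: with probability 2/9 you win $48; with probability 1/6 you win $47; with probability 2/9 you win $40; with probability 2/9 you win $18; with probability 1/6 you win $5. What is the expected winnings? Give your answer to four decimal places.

E[payout] = 48·2/9 + 47·1/6 + 40·2/9 + 18·2/9 + 5·1/6
 = 32/3 + 47/6 + 80/9 + 4 + 5/6
 = 290/9

32.2222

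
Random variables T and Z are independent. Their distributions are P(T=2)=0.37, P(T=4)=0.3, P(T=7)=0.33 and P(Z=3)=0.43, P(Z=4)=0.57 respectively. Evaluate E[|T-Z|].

1.8418

E[|T-Z|] = Σ_t Σ_z |t-z| · P(T=t)P(Z=z)
 = 1·0.1591 + 2·0.2109 + 1·0.129 + 0·0.171 + 4·0.1419 + 3·0.1881
 = 0.1591 + 0.4218 + 0.129 + 0 + 0.5676 + 0.5643
 = 1.8418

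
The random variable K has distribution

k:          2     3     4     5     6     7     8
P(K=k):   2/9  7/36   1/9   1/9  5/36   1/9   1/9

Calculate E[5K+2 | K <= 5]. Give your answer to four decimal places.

17.8696

P(K <= 5) = 2/9 + 7/36 + 1/9 + 1/9 = 23/36.
E[5K+2 | K <= 5] = [12·2/9 + 17·7/36 + 22·1/9 + 27·1/9] / (23/36)
 = 137/12 / (23/36)
 = 411/23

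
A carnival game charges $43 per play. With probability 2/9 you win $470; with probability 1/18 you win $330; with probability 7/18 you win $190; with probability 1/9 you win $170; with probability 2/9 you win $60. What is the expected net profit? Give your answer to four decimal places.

E[payout] = 470·2/9 + 330·1/18 + 190·7/18 + 170·1/9 + 60·2/9
 = 940/9 + 55/3 + 665/9 + 170/9 + 40/3
 = 2060/9
Net = 2060/9 - 43 = 1673/9

185.8889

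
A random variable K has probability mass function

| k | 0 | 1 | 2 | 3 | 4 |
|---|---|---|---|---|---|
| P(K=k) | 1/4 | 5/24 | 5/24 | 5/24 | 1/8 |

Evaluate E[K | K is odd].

P(K is odd) = 5/24 + 5/24 = 5/12.
E[K | K is odd] = [1·5/24 + 3·5/24] / (5/12)
 = 5/6 / (5/12)
 = 2

2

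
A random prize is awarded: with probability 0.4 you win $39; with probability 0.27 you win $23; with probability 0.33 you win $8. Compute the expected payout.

E[payout] = 39·0.4 + 23·0.27 + 8·0.33
 = 15.6 + 6.21 + 2.64
 = 24.45

24.45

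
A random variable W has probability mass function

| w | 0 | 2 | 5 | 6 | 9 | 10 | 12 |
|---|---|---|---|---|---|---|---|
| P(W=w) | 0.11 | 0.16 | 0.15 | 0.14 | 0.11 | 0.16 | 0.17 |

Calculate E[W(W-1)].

52.28

E[W(W-1)] = Σ w(w-1)·P(W=w)
 = 0·0.11 + 2·0.16 + 20·0.15 + 30·0.14 + 72·0.11 + 90·0.16 + 132·0.17
 = 0 + 0.32 + 3 + 4.2 + 7.92 + 14.4 + 22.44
 = 52.28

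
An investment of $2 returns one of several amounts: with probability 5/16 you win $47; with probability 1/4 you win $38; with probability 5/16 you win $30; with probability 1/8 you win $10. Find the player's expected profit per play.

32.8125

E[payout] = 47·5/16 + 38·1/4 + 30·5/16 + 10·1/8
 = 235/16 + 19/2 + 75/8 + 5/4
 = 557/16
Net = 557/16 - 2 = 525/16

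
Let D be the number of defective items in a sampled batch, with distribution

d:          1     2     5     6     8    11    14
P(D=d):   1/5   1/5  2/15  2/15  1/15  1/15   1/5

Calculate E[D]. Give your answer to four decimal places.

E[D] = Σ d·P(D=d)
 = 1·1/5 + 2·1/5 + 5·2/15 + 6·2/15 + 8·1/15 + 11·1/15 + 14·1/5
 = 1/5 + 2/5 + 2/3 + 4/5 + 8/15 + 11/15 + 14/5
 = 92/15

6.1333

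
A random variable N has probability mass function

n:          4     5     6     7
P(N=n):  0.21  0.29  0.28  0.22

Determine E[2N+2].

E[2N+2] = Σ (2n+2)·P(N=n)
 = 10·0.21 + 12·0.29 + 14·0.28 + 16·0.22
 = 2.1 + 3.48 + 3.92 + 3.52
 = 13.02

13.02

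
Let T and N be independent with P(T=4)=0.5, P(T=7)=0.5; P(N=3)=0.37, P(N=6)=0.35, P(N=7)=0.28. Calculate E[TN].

28.435

E[TN] = Σ_t Σ_n tn · P(T=t)P(N=n)
 = 12·0.185 + 24·0.175 + 28·0.14 + 21·0.185 + 42·0.175 + 49·0.14
 = 2.22 + 4.2 + 3.92 + 3.885 + 7.35 + 6.86
 = 28.435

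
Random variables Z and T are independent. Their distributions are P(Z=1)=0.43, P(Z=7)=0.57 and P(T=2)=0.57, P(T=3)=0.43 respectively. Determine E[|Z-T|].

E[|Z-T|] = Σ_z Σ_t |z-t| · P(Z=z)P(T=t)
 = 1·0.2451 + 2·0.1849 + 5·0.3249 + 4·0.2451
 = 0.2451 + 0.3698 + 1.6245 + 0.9804
 = 3.2198

3.2198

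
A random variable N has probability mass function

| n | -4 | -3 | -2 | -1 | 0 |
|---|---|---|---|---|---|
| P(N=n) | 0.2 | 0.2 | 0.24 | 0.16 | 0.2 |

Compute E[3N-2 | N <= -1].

-9.65

P(N <= -1) = 0.2 + 0.2 + 0.24 + 0.16 = 0.8.
E[3N-2 | N <= -1] = [(-14)·0.2 + (-11)·0.2 + (-8)·0.24 + (-5)·0.16] / 0.8
 = -7.72 / 0.8
 = -193/20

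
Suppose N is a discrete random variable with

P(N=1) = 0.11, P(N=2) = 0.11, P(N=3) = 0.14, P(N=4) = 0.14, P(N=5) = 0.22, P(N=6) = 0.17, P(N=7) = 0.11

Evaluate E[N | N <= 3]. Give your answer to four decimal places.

P(N <= 3) = 0.11 + 0.11 + 0.14 = 0.36.
E[N | N <= 3] = [1·0.11 + 2·0.11 + 3·0.14] / 0.36
 = 0.75 / 0.36
 = 25/12

2.0833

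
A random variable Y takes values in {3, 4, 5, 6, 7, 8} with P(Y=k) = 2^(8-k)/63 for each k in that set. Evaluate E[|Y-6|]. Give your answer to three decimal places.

E[|Y-6|] = Σ |y-6|·P(Y=y)
 = 3·32/63 + 2·16/63 + 1·8/63 + 0·4/63 + 1·2/63 + 2·1/63
 = 32/21 + 32/63 + 8/63 + 0 + 2/63 + 2/63
 = 20/9

2.222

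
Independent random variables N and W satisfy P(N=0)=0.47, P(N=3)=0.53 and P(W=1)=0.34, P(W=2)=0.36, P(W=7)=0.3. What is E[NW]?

E[NW] = Σ_n Σ_w nw · P(N=n)P(W=w)
 = 0·0.1598 + 0·0.1692 + 0·0.141 + 3·0.1802 + 6·0.1908 + 21·0.159
 = 0 + 0 + 0 + 0.5406 + 1.1448 + 3.339
 = 5.0244

5.0244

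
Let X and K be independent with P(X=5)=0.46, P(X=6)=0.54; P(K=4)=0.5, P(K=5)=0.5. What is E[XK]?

E[XK] = Σ_x Σ_k xk · P(X=x)P(K=k)
 = 20·0.23 + 25·0.23 + 24·0.27 + 30·0.27
 = 4.6 + 5.75 + 6.48 + 8.1
 = 24.93

24.93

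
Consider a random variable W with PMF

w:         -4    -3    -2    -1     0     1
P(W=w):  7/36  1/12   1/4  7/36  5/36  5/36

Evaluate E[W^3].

E[W^3] = Σ w^3·P(W=w)
 = (-64)·7/36 + (-27)·1/12 + (-8)·1/4 + (-1)·7/36 + 0·5/36 + 1·5/36
 = (-112/9) + (-9/4) + (-2) + (-7/36) + 0 + 5/36
 = -67/4

-16.75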